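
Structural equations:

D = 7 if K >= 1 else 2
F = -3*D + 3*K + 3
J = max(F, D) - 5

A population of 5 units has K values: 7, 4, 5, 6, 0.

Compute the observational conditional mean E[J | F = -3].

-0.5

Conditioning on F=-3 selects the 2 unit(s) with K ∈ {5, 0}. Their J values: 2, -3. Mean = -0.5.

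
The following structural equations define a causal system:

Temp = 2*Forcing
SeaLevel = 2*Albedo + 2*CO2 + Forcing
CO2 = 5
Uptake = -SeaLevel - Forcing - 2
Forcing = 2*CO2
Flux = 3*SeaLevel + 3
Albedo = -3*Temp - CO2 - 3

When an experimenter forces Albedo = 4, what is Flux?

Under do(Albedo=4), the mechanism Albedo = -3*Temp - CO2 - 3 is discarded; Albedo is fixed at 4.
Forcing = 2*CO2  [with CO2=5]  = 10
SeaLevel = 2*Albedo + 2*CO2 + Forcing  [with Albedo=4, CO2=5, Forcing=10]  = 28
Flux = 3*SeaLevel + 3  [with SeaLevel=28]  = 87

87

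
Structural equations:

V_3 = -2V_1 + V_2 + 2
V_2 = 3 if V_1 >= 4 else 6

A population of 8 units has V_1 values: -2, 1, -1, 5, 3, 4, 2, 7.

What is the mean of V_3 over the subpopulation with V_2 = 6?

Conditioning on V_2=6 selects the 5 unit(s) with V_1 ∈ {-2, 1, -1, 3, 2}. Their V_3 values: 12, 6, 10, 2, 4. Mean = 6.8.

6.8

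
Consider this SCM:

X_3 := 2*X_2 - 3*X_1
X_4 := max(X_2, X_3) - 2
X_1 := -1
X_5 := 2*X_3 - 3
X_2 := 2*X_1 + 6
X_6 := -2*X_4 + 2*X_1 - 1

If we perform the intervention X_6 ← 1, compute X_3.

do(X_6=1) replaces the equation X_6 := -2*X_4 + 2*X_1 - 1 with the constant X_6 = 1.
X_3 is not downstream of the intervention, so its value is determined by the original equations.
X_2 = 2*X_1 + 6  [with X_1=-1]  = 4
X_3 = 2*X_2 - 3*X_1  [with X_2=4, X_1=-1]  = 11

11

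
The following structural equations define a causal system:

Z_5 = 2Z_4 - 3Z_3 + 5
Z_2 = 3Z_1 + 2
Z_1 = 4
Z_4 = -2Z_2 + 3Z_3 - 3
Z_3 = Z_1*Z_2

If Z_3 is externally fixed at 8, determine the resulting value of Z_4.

-7

The intervention breaks the incoming arrows to Z_3: Z_3 = Z_1*Z_2 no longer applies, and Z_3 = 8.
Z_2 = 3Z_1 + 2  [with Z_1=4]  = 14
Z_4 = -2Z_2 + 3Z_3 - 3  [with Z_2=14, Z_3=8]  = -7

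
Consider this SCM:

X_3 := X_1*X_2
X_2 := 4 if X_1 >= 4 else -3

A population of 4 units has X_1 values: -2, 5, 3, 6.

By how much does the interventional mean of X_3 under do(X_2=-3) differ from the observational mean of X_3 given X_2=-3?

-7.5

Under do(X_2=-3), X_2's equation is replaced by X_2=-3 for every unit. Per-unit X_3: 6, -15, -9, -18. Mean = -9.
E[X_3|X_2=-3] averages over only the 2 units with X_2=-3 (X_1 = -2, 3): X_3 = 6, -9, mean -1.5.
Difference = -9 − (-1.5) = -7.5.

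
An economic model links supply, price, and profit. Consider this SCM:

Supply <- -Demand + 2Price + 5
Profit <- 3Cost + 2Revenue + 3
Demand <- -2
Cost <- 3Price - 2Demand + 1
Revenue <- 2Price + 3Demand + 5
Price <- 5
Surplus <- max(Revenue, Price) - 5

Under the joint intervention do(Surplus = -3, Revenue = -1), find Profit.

Setting Surplus = -3, Revenue = -1 by intervention discards those variables' equations.
Cost = 3Price - 2Demand + 1  [with Price=5, Demand=-2]  = 20
Profit = 3Cost + 2Revenue + 3  [with Cost=20, Revenue=-1]  = 61

61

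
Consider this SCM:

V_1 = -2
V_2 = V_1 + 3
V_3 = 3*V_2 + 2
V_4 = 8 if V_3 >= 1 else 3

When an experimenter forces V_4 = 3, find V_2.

1

The intervention breaks the incoming arrows to V_4: V_4 = 8 if V_3 >= 1 else 3 no longer applies, and V_4 = 3.
Since V_2 is not a descendant of the intervened variable, it is unaffected.
V_2 = V_1 + 3  [with V_1=-2]  = 1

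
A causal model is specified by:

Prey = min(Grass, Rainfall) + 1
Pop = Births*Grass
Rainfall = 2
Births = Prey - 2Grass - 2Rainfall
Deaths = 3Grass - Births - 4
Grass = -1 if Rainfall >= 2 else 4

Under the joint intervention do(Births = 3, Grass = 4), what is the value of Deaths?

5

The joint intervention fixes Births = 3, Grass = 4, removing each variable's own equation.
Deaths = 3Grass - Births - 4  [with Grass=4, Births=3]  = 5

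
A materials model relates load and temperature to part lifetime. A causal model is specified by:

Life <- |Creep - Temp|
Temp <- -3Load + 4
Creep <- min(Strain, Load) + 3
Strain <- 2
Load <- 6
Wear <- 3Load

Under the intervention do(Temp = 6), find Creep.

The intervention breaks the incoming arrows to Temp: Temp <- -3Load + 4 no longer applies, and Temp = 6.
Creep is not downstream of the intervention, so its value is determined by the original equations.
Creep = min(Strain, Load) + 3  [with Strain=2, Load=6]  = 5

5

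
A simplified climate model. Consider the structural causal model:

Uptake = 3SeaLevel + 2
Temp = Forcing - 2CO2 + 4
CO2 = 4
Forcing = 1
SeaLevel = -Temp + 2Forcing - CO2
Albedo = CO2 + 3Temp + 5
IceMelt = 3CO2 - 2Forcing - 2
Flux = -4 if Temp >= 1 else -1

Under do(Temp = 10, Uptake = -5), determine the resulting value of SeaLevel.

-12

Under do(Temp = 10, Uptake = -5), each intervened variable's structural equation is replaced by its fixed value.
SeaLevel = -Temp + 2Forcing - CO2  [with Temp=10, Forcing=1, CO2=4]  = -12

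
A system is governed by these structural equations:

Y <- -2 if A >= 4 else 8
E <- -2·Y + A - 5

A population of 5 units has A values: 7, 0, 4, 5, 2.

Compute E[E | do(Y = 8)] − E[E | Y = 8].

Under do(Y=8), Y's equation is replaced by Y=8 for every unit. Per-unit E: -14, -21, -17, -16, -19. Mean = -17.4.
E[E|Y=8] averages over only the 2 units with Y=8 (A = 0, 2): E = -21, -19, mean -20.
Difference = -17.4 − (-20) = 2.6.

2.6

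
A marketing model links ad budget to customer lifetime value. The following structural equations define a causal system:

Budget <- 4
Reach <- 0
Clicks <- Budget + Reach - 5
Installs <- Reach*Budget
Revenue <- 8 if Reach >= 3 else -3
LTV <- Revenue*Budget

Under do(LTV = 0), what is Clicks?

-1

do(LTV=0) replaces the equation LTV <- Revenue*Budget with the constant LTV = 0.
Clicks is not downstream of the intervention, so its value is determined by the original equations.
Clicks = Budget + Reach - 5  [with Budget=4, Reach=0]  = -1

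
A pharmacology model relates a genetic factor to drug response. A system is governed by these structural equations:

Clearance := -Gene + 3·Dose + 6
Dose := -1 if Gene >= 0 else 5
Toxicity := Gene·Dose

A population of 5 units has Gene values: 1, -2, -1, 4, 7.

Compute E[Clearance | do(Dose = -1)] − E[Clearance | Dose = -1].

2.2

Every unit gets Dose=-1 under the intervention. Clearance values become 2, 5, 4, -1, -4; E[Clearance|do(Dose=-1)] = 1.2.
E[Clearance|Dose=-1] averages over only the 3 units with Dose=-1 (Gene = 1, 4, 7): Clearance = 2, -1, -4, mean -1.
Difference = 1.2 − (-1) = 2.2.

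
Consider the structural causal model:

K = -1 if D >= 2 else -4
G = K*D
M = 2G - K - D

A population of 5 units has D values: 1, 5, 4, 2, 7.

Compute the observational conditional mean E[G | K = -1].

E[G|K=-1] averages over only the 4 units with K=-1 (D = 5, 4, 2, 7): G = -5, -4, -2, -7, mean -4.5.

-4.5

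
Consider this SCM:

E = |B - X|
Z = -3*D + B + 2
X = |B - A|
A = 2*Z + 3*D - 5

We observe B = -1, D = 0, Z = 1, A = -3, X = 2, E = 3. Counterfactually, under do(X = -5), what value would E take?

4

The intervention breaks the incoming arrows to X: X = |B - A| no longer applies, and X = -5.
E = |B - X|  [with B=-1, X=-5]  = 4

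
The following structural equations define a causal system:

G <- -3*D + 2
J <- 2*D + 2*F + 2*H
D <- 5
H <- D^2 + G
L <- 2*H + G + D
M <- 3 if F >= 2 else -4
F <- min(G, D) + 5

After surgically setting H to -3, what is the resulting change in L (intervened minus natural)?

The intervention breaks the incoming arrows to H: H <- D^2 + G no longer applies, and H = -3.
G = -3*D + 2  [with D=5]  = -13
L = 2*H + G + D  [with H=-3, G=-13, D=5]  = -14
Without intervention: G = -3*D + 2  [with D=5]  = -13; H = D^2 + G  [with D=5, G=-13]  = 12; L = 2*H + G + D  [with H=12, G=-13, D=5]  = 16.
Change = -14 − 16 = -30.

-30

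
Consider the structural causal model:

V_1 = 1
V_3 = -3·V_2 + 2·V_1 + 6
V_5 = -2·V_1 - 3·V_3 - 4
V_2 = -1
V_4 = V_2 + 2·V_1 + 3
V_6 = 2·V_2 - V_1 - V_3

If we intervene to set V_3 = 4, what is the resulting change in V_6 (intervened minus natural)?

7

The intervention breaks the incoming arrows to V_3: V_3 = -3·V_2 + 2·V_1 + 6 no longer applies, and V_3 = 4.
V_6 = 2·V_2 - V_1 - V_3  [with V_2=-1, V_1=1, V_3=4]  = -7
Without intervention: V_3 = -3·V_2 + 2·V_1 + 6  [with V_2=-1, V_1=1]  = 11; V_6 = 2·V_2 - V_1 - V_3  [with V_2=-1, V_1=1, V_3=11]  = -14.
Change = -7 − (-14) = 7.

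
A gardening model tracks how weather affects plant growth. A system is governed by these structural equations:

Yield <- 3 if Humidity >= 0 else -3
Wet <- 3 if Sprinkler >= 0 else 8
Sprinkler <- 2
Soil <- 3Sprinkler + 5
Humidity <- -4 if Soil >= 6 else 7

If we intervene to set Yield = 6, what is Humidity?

The intervention breaks the incoming arrows to Yield: Yield <- 3 if Humidity >= 0 else -3 no longer applies, and Yield = 6.
Since Humidity is not a descendant of the intervened variable, it is unaffected.
Soil = 3Sprinkler + 5  [with Sprinkler=2]  = 11
Humidity = -4 if Soil >= 6 else 7  [with Soil=11]  = -4

-4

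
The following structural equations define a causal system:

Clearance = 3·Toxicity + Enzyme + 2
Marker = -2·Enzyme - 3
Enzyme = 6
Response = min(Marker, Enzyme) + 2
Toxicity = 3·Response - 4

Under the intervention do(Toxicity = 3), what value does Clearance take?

Intervening sets Toxicity = 3 and removes its equation (Toxicity = 3·Response - 4).
Clearance = 3·Toxicity + Enzyme + 2  [with Toxicity=3, Enzyme=6]  = 17

17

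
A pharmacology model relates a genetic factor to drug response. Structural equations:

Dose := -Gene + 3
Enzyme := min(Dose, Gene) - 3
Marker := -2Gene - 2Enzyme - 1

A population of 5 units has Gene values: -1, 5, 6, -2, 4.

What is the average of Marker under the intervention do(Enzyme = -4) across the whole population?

Every unit gets Enzyme=-4 under the intervention. Marker values become 9, -3, -5, 11, -1; E[Marker|do(Enzyme=-4)] = 2.2.

2.2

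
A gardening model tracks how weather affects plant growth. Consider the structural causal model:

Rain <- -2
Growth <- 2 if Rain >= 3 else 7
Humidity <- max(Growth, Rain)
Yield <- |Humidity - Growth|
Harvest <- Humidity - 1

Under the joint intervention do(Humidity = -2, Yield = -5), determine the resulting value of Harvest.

-3

Setting Humidity = -2, Yield = -5 by intervention discards those variables' equations.
Harvest = Humidity - 1  [with Humidity=-2]  = -3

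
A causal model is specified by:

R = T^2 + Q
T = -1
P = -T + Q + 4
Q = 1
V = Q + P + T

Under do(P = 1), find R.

2

do(P=1) replaces the equation P = -T + Q + 4 with the constant P = 1.
R is not downstream of the intervention, so its value is determined by the original equations.
R = T^2 + Q  [with T=-1, Q=1]  = 2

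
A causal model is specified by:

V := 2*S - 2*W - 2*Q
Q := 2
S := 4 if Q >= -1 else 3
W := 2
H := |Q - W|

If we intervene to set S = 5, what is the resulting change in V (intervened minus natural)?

The intervention breaks the incoming arrows to S: S := 4 if Q >= -1 else 3 no longer applies, and S = 5.
V = 2*S - 2*W - 2*Q  [with S=5, W=2, Q=2]  = 2
Without intervention: S = 4 if Q >= -1 else 3  [with Q=2]  = 4; V = 2*S - 2*W - 2*Q  [with S=4, W=2, Q=2]  = 0.
Change = 2 − 0 = 2.

2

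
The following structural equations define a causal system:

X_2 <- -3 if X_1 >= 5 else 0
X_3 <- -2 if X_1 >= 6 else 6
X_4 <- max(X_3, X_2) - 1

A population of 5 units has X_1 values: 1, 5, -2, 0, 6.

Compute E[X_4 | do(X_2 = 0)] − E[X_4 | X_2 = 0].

-1.2

Every unit gets X_2=0 under the intervention. X_4 values become 5, 5, 5, 5, -1; E[X_4|do(X_2=0)] = 3.8.
E[X_4|X_2=0] averages over only the 3 units with X_2=0 (X_1 = 1, -2, 0): X_4 = 5, 5, 5, mean 5.
Difference = 3.8 − 5 = -1.2.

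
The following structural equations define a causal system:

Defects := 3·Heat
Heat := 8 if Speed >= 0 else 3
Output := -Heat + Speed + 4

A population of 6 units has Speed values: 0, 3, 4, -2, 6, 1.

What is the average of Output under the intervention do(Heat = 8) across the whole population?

Under do(Heat=8), Heat's equation is replaced by Heat=8 for every unit. Per-unit Output: -4, -1, 0, -6, 2, -3. Mean = -2.

-2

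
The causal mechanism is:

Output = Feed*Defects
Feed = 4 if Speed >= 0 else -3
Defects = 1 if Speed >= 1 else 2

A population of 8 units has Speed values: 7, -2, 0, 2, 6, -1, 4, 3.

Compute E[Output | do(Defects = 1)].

2.25

Under do(Defects=1), Defects's equation is replaced by Defects=1 for every unit. Per-unit Output: 4, -3, 4, 4, 4, -3, 4, 4. Mean = 2.25.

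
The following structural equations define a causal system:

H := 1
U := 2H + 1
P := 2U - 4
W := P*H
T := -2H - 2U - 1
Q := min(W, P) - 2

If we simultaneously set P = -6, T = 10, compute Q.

-8

Setting P = -6, T = 10 by intervention discards those variables' equations.
W = P*H  [with P=-6, H=1]  = -6
Q = min(W, P) - 2  [with W=-6, P=-6]  = -8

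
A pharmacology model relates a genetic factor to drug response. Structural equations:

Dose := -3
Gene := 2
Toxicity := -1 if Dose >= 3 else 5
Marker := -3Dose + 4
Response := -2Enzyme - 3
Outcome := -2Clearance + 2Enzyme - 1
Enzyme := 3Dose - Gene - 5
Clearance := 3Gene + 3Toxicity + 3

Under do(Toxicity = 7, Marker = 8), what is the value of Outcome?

Under do(Toxicity = 7, Marker = 8), each intervened variable's structural equation is replaced by its fixed value.
Enzyme = 3Dose - Gene - 5  [with Dose=-3, Gene=2]  = -16
Clearance = 3Gene + 3Toxicity + 3  [with Gene=2, Toxicity=7]  = 30
Outcome = -2Clearance + 2Enzyme - 1  [with Clearance=30, Enzyme=-16]  = -93

-93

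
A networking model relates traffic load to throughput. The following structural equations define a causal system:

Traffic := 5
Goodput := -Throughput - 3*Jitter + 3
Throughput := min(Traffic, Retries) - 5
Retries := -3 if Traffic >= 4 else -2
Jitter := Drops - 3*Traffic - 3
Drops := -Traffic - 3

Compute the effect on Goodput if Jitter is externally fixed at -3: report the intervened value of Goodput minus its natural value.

-69

Under do(Jitter=-3), the mechanism Jitter := Drops - 3*Traffic - 3 is discarded; Jitter is fixed at -3.
Retries = -3 if Traffic >= 4 else -2  [with Traffic=5]  = -3
Throughput = min(Traffic, Retries) - 5  [with Traffic=5, Retries=-3]  = -8
Goodput = -Throughput - 3*Jitter + 3  [with Throughput=-8, Jitter=-3]  = 20
Without intervention: Drops = -Traffic - 3  [with Traffic=5]  = -8; Retries = -3 if Traffic >= 4 else -2  [with Traffic=5]  = -3; Jitter = Drops - 3*Traffic - 3  [with Drops=-8, Traffic=5]  = -26; Throughput = min(Traffic, Retries) - 5  [with Traffic=5, Retries=-3]  = -8; Goodput = -Throughput - 3*Jitter + 3  [with Throughput=-8, Jitter=-26]  = 89.
Change = 20 − 89 = -69.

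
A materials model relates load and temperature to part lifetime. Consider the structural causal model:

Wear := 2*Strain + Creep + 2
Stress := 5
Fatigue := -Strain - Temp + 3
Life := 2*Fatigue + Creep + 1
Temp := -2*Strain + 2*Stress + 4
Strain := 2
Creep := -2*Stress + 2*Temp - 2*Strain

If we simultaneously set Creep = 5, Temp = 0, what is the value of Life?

8

The joint intervention fixes Creep = 5, Temp = 0, removing each variable's own equation.
Fatigue = -Strain - Temp + 3  [with Strain=2, Temp=0]  = 1
Life = 2*Fatigue + Creep + 1  [with Fatigue=1, Creep=5]  = 8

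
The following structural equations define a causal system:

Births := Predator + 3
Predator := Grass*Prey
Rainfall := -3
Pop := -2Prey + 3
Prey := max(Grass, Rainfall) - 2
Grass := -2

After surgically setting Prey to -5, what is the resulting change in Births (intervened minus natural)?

2

do(Prey=-5) replaces the equation Prey := max(Grass, Rainfall) - 2 with the constant Prey = -5.
Predator = Grass*Prey  [with Grass=-2, Prey=-5]  = 10
Births = Predator + 3  [with Predator=10]  = 13
Without intervention: Prey = max(Grass, Rainfall) - 2  [with Grass=-2, Rainfall=-3]  = -4; Predator = Grass*Prey  [with Grass=-2, Prey=-4]  = 8; Births = Predator + 3  [with Predator=8]  = 11.
Change = 13 − 11 = 2.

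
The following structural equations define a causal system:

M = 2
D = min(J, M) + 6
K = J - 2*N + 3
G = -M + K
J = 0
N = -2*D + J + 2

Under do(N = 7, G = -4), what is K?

-11

Setting N = 7, G = -4 by intervention discards those variables' equations.
K = J - 2*N + 3  [with J=0, N=7]  = -11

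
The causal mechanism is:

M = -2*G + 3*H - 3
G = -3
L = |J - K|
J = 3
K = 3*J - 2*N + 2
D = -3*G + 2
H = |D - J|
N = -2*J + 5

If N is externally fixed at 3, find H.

8

do(N=3) replaces the equation N = -2*J + 5 with the constant N = 3.
No directed path runs from N to H, so H keeps its natural value.
D = -3*G + 2  [with G=-3]  = 11
H = |D - J|  [with D=11, J=3]  = 8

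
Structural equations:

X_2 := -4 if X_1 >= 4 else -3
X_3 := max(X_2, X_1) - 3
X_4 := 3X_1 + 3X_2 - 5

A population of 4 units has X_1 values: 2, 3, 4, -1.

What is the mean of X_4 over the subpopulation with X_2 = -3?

-10

Conditioning on X_2=-3 selects the 3 unit(s) with X_1 ∈ {2, 3, -1}. Their X_4 values: -8, -5, -17. Mean = -10.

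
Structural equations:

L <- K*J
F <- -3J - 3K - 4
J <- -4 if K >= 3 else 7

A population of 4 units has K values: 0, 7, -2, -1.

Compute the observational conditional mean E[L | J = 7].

-7

Observing J=7 restricts to units where J's equation naturally yields 7: K ∈ {0, -2, -1}. In that subpopulation L = 0, -14, -7, mean -7.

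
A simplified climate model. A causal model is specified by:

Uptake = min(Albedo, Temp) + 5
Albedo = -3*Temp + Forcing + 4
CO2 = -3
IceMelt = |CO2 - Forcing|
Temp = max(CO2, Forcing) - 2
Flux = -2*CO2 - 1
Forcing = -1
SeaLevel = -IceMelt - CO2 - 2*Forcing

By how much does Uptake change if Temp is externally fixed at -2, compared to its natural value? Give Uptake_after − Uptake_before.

The intervention breaks the incoming arrows to Temp: Temp = max(CO2, Forcing) - 2 no longer applies, and Temp = -2.
Albedo = -3*Temp + Forcing + 4  [with Temp=-2, Forcing=-1]  = 9
Uptake = min(Albedo, Temp) + 5  [with Albedo=9, Temp=-2]  = 3
Without intervention: Temp = max(CO2, Forcing) - 2  [with CO2=-3, Forcing=-1]  = -3; Albedo = -3*Temp + Forcing + 4  [with Temp=-3, Forcing=-1]  = 12; Uptake = min(Albedo, Temp) + 5  [with Albedo=12, Temp=-3]  = 2.
Change = 3 − 2 = 1.

1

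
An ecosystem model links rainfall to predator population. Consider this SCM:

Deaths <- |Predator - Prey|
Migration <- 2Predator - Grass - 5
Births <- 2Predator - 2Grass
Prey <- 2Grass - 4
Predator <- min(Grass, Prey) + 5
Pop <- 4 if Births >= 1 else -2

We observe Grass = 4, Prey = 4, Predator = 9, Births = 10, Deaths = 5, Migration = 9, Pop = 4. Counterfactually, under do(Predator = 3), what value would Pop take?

-2

The intervention breaks the incoming arrows to Predator: Predator <- min(Grass, Prey) + 5 no longer applies, and Predator = 3.
Births = 2Predator - 2Grass  [with Predator=3, Grass=4]  = -2
Pop = 4 if Births >= 1 else -2  [with Births=-2]  = -2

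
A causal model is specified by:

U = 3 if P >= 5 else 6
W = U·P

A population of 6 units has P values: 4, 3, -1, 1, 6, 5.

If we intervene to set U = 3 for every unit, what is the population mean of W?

Under do(U=3), U's equation is replaced by U=3 for every unit. Per-unit W: 12, 9, -3, 3, 18, 15. Mean = 9.

9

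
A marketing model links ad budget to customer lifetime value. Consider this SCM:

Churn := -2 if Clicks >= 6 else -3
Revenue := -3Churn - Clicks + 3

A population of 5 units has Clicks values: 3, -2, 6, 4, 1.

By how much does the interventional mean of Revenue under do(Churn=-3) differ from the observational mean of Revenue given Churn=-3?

-0.9

The intervention sets Churn=-3 in all 5 units regardless of Clicks. Recomputing Revenue per unit gives 9, 14, 6, 8, 11; average 9.6.
Conditioning on Churn=-3 selects the 4 unit(s) with Clicks ∈ {3, -2, 4, 1}. Their Revenue values: 9, 14, 8, 11. Mean = 10.5.
Difference = 9.6 − 10.5 = -0.9.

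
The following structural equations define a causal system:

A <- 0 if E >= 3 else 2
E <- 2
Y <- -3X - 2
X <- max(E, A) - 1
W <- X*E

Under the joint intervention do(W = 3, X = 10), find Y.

The joint intervention fixes W = 3, X = 10, removing each variable's own equation.
Y = -3X - 2  [with X=10]  = -32

-32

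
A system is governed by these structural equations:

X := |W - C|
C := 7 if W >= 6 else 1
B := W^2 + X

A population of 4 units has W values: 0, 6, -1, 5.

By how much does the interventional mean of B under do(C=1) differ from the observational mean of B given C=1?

7.5

Every unit gets C=1 under the intervention. B values become 1, 41, 3, 29; E[B|do(C=1)] = 18.5.
Conditioning on C=1 selects the 3 unit(s) with W ∈ {0, -1, 5}. Their B values: 1, 3, 29. Mean = 11.
Difference = 18.5 − 11 = 7.5.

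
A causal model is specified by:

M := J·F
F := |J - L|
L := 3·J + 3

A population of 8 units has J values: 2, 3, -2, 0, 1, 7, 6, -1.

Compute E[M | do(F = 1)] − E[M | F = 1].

3.5

Under do(F=1), F's equation is replaced by F=1 for every unit. Per-unit M: 2, 3, -2, 0, 1, 7, 6, -1. Mean = 2.
E[M|F=1] averages over only the 2 units with F=1 (J = -2, -1): M = -2, -1, mean -1.5.
Difference = 2 − (-1.5) = 3.5.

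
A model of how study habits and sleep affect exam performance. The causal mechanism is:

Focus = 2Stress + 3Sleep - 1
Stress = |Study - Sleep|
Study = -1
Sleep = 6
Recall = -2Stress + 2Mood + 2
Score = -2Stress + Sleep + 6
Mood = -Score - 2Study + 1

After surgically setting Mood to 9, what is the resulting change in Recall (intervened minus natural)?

8

Intervening sets Mood = 9 and removes its equation (Mood = -Score - 2Study + 1).
Stress = |Study - Sleep|  [with Study=-1, Sleep=6]  = 7
Recall = -2Stress + 2Mood + 2  [with Stress=7, Mood=9]  = 6
Without intervention: Stress = |Study - Sleep|  [with Study=-1, Sleep=6]  = 7; Score = -2Stress + Sleep + 6  [with Stress=7, Sleep=6]  = -2; Mood = -Score - 2Study + 1  [with Score=-2, Study=-1]  = 5; Recall = -2Stress + 2Mood + 2  [with Stress=7, Mood=5]  = -2.
Change = 6 − (-2) = 8.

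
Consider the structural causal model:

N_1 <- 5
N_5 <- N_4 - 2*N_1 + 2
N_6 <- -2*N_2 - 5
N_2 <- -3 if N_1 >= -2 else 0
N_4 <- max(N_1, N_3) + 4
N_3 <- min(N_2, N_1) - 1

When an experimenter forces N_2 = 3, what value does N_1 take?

Under do(N_2=3), the mechanism N_2 <- -3 if N_1 >= -2 else 0 is discarded; N_2 is fixed at 3.
N_1 is not downstream of the intervention, so its value is determined by the original equations.

5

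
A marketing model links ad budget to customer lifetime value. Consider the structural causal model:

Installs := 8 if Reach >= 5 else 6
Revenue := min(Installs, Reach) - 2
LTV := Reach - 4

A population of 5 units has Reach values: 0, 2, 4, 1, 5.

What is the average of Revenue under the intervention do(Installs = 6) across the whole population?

Every unit gets Installs=6 under the intervention. Revenue values become -2, 0, 2, -1, 3; E[Revenue|do(Installs=6)] = 0.4.

0.4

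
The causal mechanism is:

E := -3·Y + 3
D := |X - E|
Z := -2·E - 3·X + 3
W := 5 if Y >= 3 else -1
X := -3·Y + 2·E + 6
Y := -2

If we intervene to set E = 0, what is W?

do(E=0) replaces the equation E := -3·Y + 3 with the constant E = 0.
Since W is not a descendant of the intervened variable, it is unaffected.
W = 5 if Y >= 3 else -1  [with Y=-2]  = -1

-1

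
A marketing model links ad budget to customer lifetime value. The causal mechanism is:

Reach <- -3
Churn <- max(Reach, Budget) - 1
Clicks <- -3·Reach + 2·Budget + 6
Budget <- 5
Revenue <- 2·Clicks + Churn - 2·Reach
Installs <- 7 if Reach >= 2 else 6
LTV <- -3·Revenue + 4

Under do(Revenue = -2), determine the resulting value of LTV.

Intervening sets Revenue = -2 and removes its equation (Revenue <- 2·Clicks + Churn - 2·Reach).
LTV = -3·Revenue + 4  [with Revenue=-2]  = 10

10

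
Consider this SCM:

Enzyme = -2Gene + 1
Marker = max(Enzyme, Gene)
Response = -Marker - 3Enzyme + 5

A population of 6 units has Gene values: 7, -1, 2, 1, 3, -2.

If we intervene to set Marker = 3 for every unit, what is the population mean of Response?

9

Under do(Marker=3), Marker's equation is replaced by Marker=3 for every unit. Per-unit Response: 41, -7, 11, 5, 17, -13. Mean = 9.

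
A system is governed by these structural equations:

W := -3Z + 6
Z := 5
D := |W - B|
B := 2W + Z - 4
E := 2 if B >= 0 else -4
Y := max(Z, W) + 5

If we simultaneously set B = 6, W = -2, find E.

2

Setting B = 6, W = -2 by intervention discards those variables' equations.
E = 2 if B >= 0 else -4  [with B=6]  = 2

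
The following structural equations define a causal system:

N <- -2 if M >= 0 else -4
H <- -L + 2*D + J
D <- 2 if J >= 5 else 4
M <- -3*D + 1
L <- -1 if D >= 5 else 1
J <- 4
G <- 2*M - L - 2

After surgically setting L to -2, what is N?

-4

The intervention breaks the incoming arrows to L: L <- -1 if D >= 5 else 1 no longer applies, and L = -2.
Since N is not a descendant of the intervened variable, it is unaffected.
D = 2 if J >= 5 else 4  [with J=4]  = 4
M = -3*D + 1  [with D=4]  = -11
N = -2 if M >= 0 else -4  [with M=-11]  = -4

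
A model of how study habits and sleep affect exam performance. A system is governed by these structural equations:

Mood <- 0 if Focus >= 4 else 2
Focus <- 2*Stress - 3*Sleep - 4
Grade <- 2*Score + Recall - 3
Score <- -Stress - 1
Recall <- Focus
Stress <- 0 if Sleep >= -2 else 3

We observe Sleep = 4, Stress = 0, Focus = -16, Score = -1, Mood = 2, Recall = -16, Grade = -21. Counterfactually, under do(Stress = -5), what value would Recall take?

Under do(Stress=-5), the mechanism Stress <- 0 if Sleep >= -2 else 3 is discarded; Stress is fixed at -5.
Focus = 2*Stress - 3*Sleep - 4  [with Stress=-5, Sleep=4]  = -26
Recall = Focus  [with Focus=-26]  = -26

-26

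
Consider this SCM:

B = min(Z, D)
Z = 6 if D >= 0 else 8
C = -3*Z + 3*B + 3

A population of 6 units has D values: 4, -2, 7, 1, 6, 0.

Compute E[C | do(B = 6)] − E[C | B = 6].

-1

Under do(B=6), B's equation is replaced by B=6 for every unit. Per-unit C: 3, -3, 3, 3, 3, 3. Mean = 2.
Conditioning on B=6 selects the 2 unit(s) with D ∈ {7, 6}. Their C values: 3, 3. Mean = 3.
Difference = 2 − 3 = -1.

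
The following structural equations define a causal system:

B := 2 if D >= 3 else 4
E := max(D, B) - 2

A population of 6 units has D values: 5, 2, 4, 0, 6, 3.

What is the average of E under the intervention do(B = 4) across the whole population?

2.5

The intervention sets B=4 in all 6 units regardless of D. Recomputing E per unit gives 3, 2, 2, 2, 4, 2; average 2.5.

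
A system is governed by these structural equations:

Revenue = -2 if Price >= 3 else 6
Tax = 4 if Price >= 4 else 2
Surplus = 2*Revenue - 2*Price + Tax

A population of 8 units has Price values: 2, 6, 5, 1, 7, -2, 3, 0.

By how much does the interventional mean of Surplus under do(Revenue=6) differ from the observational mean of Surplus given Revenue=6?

-4.25

The intervention sets Revenue=6 in all 8 units regardless of Price. Recomputing Surplus per unit gives 10, 4, 6, 12, 2, 18, 8, 14; average 9.25.
Conditioning on Revenue=6 selects the 4 unit(s) with Price ∈ {2, 1, -2, 0}. Their Surplus values: 10, 12, 18, 14. Mean = 13.5.
Difference = 9.25 − 13.5 = -4.25.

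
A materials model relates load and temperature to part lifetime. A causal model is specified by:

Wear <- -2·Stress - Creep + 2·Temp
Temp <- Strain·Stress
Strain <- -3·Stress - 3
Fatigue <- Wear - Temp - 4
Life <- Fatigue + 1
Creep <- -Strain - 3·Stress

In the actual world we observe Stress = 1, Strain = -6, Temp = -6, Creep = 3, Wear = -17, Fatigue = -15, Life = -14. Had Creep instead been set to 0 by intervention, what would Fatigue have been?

Under do(Creep=0), the mechanism Creep <- -Strain - 3·Stress is discarded; Creep is fixed at 0.
Strain = -3·Stress - 3  [with Stress=1]  = -6
Temp = Strain·Stress  [with Strain=-6, Stress=1]  = -6
Wear = -2·Stress - Creep + 2·Temp  [with Stress=1, Creep=0, Temp=-6]  = -14
Fatigue = Wear - Temp - 4  [with Wear=-14, Temp=-6]  = -12

-12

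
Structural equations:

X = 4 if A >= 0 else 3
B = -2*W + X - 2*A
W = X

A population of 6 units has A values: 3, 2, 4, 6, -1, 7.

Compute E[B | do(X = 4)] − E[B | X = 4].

do(X=4) breaks X's dependence on A. With X=4 fixed, B across the units is -10, -8, -12, -16, -2, -18, mean -11.
Observing X=4 restricts to units where X's equation naturally yields 4: A ∈ {3, 2, 4, 6, 7}. In that subpopulation B = -10, -8, -12, -16, -18, mean -12.8.
Difference = -11 − (-12.8) = 1.8.

1.8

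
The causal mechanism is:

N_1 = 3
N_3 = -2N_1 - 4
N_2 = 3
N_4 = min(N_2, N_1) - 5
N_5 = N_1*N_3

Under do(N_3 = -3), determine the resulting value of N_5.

do(N_3=-3) replaces the equation N_3 = -2N_1 - 4 with the constant N_3 = -3.
N_5 = N_1*N_3  [with N_1=3, N_3=-3]  = -9

-9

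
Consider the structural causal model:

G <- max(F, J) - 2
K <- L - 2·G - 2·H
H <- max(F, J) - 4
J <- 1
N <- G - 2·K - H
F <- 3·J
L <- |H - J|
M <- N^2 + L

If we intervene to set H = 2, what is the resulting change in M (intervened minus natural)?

76

The intervention breaks the incoming arrows to H: H <- max(F, J) - 4 no longer applies, and H = 2.
F = 3·J  [with J=1]  = 3
G = max(F, J) - 2  [with F=3, J=1]  = 1
L = |H - J|  [with H=2, J=1]  = 1
K = L - 2·G - 2·H  [with L=1, G=1, H=2]  = -5
N = G - 2·K - H  [with G=1, K=-5, H=2]  = 9
M = N^2 + L  [with N=9, L=1]  = 82
Without intervention: F = 3·J  [with J=1]  = 3; H = max(F, J) - 4  [with F=3, J=1]  = -1; G = max(F, J) - 2  [with F=3, J=1]  = 1; L = |H - J|  [with H=-1, J=1]  = 2; K = L - 2·G - 2·H  [with L=2, G=1, H=-1]  = 2; N = G - 2·K - H  [with G=1, K=2, H=-1]  = -2; M = N^2 + L  [with N=-2, L=2]  = 6.
Change = 82 − 6 = 76.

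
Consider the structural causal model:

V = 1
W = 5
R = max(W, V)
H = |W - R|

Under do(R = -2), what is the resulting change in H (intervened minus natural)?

The intervention breaks the incoming arrows to R: R = max(W, V) no longer applies, and R = -2.
H = |W - R|  [with W=5, R=-2]  = 7
Without intervention: R = max(W, V)  [with W=5, V=1]  = 5; H = |W - R|  [with W=5, R=5]  = 0.
Change = 7 − 0 = 7.

7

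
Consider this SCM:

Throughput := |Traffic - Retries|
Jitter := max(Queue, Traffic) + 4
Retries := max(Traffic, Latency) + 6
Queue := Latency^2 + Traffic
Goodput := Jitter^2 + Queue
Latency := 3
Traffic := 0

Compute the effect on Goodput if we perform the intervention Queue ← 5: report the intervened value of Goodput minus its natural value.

The intervention breaks the incoming arrows to Queue: Queue := Latency^2 + Traffic no longer applies, and Queue = 5.
Jitter = max(Queue, Traffic) + 4  [with Queue=5, Traffic=0]  = 9
Goodput = Jitter^2 + Queue  [with Jitter=9, Queue=5]  = 86
Without intervention: Queue = Latency^2 + Traffic  [with Latency=3, Traffic=0]  = 9; Jitter = max(Queue, Traffic) + 4  [with Queue=9, Traffic=0]  = 13; Goodput = Jitter^2 + Queue  [with Jitter=13, Queue=9]  = 178.
Change = 86 − 178 = -92.

-92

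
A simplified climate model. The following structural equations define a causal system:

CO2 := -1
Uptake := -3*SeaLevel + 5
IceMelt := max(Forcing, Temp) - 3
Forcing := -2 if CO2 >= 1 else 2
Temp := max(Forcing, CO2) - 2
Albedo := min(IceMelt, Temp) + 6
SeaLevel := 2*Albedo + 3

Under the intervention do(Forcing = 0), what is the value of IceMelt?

-3

Under do(Forcing=0), the mechanism Forcing := -2 if CO2 >= 1 else 2 is discarded; Forcing is fixed at 0.
Temp = max(Forcing, CO2) - 2  [with Forcing=0, CO2=-1]  = -2
IceMelt = max(Forcing, Temp) - 3  [with Forcing=0, Temp=-2]  = -3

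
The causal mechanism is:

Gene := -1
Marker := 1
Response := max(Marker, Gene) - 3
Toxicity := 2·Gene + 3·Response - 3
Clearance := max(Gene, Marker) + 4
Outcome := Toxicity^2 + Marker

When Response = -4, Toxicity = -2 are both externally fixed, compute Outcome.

5

Setting Response = -4, Toxicity = -2 by intervention discards those variables' equations.
Outcome = Toxicity^2 + Marker  [with Toxicity=-2, Marker=1]  = 5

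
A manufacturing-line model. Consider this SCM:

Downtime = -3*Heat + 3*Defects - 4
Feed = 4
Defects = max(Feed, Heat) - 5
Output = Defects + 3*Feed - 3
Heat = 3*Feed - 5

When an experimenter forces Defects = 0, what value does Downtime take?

-25

do(Defects=0) replaces the equation Defects = max(Feed, Heat) - 5 with the constant Defects = 0.
Heat = 3*Feed - 5  [with Feed=4]  = 7
Downtime = -3*Heat + 3*Defects - 4  [with Heat=7, Defects=0]  = -25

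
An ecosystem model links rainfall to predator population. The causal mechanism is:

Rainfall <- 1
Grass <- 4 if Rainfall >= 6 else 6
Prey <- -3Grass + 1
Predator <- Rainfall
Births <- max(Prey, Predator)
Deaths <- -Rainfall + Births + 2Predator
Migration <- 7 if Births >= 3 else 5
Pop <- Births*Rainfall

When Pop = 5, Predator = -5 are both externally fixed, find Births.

Setting Pop = 5, Predator = -5 by intervention discards those variables' equations.
Grass = 4 if Rainfall >= 6 else 6  [with Rainfall=1]  = 6
Prey = -3Grass + 1  [with Grass=6]  = -17
Births = max(Prey, Predator)  [with Prey=-17, Predator=-5]  = -5

-5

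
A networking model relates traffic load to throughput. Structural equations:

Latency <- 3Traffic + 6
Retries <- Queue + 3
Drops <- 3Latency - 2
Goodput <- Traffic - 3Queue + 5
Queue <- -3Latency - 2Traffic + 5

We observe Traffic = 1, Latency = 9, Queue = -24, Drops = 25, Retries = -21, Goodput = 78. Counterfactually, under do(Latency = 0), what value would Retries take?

do(Latency=0) replaces the equation Latency <- 3Traffic + 6 with the constant Latency = 0.
Queue = -3Latency - 2Traffic + 5  [with Latency=0, Traffic=1]  = 3
Retries = Queue + 3  [with Queue=3]  = 6

6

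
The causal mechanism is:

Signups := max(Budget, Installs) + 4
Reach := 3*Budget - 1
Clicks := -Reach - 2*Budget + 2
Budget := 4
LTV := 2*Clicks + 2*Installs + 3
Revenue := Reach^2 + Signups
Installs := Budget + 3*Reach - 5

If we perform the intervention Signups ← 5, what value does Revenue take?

The intervention breaks the incoming arrows to Signups: Signups := max(Budget, Installs) + 4 no longer applies, and Signups = 5.
Reach = 3*Budget - 1  [with Budget=4]  = 11
Revenue = Reach^2 + Signups  [with Reach=11, Signups=5]  = 126

126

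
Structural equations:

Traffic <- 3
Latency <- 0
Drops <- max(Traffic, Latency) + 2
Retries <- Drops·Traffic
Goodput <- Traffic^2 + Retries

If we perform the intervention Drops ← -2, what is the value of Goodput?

do(Drops=-2) replaces the equation Drops <- max(Traffic, Latency) + 2 with the constant Drops = -2.
Retries = Drops·Traffic  [with Drops=-2, Traffic=3]  = -6
Goodput = Traffic^2 + Retries  [with Traffic=3, Retries=-6]  = 3

3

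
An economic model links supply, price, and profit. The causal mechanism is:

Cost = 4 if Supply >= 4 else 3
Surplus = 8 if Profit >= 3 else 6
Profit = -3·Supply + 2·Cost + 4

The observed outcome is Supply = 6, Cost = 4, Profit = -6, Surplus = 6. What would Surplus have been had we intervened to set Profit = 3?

The intervention breaks the incoming arrows to Profit: Profit = -3·Supply + 2·Cost + 4 no longer applies, and Profit = 3.
Surplus = 8 if Profit >= 3 else 6  [with Profit=3]  = 8

8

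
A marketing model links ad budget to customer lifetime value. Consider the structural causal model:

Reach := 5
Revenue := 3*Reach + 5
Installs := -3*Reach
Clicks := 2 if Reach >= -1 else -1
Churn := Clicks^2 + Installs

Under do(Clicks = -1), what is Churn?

Under do(Clicks=-1), the mechanism Clicks := 2 if Reach >= -1 else -1 is discarded; Clicks is fixed at -1.
Installs = -3*Reach  [with Reach=5]  = -15
Churn = Clicks^2 + Installs  [with Clicks=-1, Installs=-15]  = -14

-14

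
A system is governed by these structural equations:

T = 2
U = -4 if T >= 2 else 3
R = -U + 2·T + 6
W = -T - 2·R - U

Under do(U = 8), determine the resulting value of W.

-14

Under do(U=8), the mechanism U = -4 if T >= 2 else 3 is discarded; U is fixed at 8.
R = -U + 2·T + 6  [with U=8, T=2]  = 2
W = -T - 2·R - U  [with T=2, R=2, U=8]  = -14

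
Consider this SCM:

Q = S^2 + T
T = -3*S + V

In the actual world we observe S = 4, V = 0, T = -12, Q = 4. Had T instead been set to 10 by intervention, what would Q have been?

The intervention breaks the incoming arrows to T: T = -3*S + V no longer applies, and T = 10.
Q = S^2 + T  [with S=4, T=10]  = 26

26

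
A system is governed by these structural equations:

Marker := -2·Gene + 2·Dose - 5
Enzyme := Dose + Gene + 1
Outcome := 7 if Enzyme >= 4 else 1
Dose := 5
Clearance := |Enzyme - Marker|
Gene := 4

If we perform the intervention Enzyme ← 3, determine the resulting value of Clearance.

do(Enzyme=3) replaces the equation Enzyme := Dose + Gene + 1 with the constant Enzyme = 3.
Marker = -2·Gene + 2·Dose - 5  [with Gene=4, Dose=5]  = -3
Clearance = |Enzyme - Marker|  [with Enzyme=3, Marker=-3]  = 6

6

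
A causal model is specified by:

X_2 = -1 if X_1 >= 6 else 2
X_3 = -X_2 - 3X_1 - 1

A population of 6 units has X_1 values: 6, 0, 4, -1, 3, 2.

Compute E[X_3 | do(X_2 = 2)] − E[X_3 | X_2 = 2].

The intervention sets X_2=2 in all 6 units regardless of X_1. Recomputing X_3 per unit gives -21, -3, -15, 0, -12, -9; average -10.
Observing X_2=2 restricts to units where X_2's equation naturally yields 2: X_1 ∈ {0, 4, -1, 3, 2}. In that subpopulation X_3 = -3, -15, 0, -12, -9, mean -7.8.
Difference = -10 − (-7.8) = -2.2.

-2.2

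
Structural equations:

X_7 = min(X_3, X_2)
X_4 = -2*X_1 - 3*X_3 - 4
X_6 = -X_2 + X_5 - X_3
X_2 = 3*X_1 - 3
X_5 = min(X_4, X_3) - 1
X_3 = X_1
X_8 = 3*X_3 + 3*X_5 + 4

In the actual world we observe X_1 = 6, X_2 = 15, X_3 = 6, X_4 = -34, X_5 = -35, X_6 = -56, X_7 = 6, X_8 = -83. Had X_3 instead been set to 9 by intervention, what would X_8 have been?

The intervention breaks the incoming arrows to X_3: X_3 = X_1 no longer applies, and X_3 = 9.
X_4 = -2*X_1 - 3*X_3 - 4  [with X_1=6, X_3=9]  = -43
X_5 = min(X_4, X_3) - 1  [with X_4=-43, X_3=9]  = -44
X_8 = 3*X_3 + 3*X_5 + 4  [with X_3=9, X_5=-44]  = -101

-101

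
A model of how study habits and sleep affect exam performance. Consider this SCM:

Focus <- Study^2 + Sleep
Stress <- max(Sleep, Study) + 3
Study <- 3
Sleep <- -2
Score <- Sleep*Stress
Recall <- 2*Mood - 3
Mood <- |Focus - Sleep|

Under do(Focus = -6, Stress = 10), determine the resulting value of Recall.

5

The joint intervention fixes Focus = -6, Stress = 10, removing each variable's own equation.
Mood = |Focus - Sleep|  [with Focus=-6, Sleep=-2]  = 4
Recall = 2*Mood - 3  [with Mood=4]  = 5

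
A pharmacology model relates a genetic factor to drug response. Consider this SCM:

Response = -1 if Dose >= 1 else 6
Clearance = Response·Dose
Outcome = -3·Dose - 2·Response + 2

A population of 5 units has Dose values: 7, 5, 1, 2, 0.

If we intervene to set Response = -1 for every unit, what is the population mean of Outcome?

Every unit gets Response=-1 under the intervention. Outcome values become -17, -11, 1, -2, 4; E[Outcome|do(Response=-1)] = -5.

-5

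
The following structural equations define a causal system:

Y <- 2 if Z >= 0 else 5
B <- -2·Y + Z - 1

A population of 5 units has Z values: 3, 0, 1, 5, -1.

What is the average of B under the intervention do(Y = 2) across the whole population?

-3.4

Under do(Y=2), Y's equation is replaced by Y=2 for every unit. Per-unit B: -2, -5, -4, 0, -6. Mean = -3.4.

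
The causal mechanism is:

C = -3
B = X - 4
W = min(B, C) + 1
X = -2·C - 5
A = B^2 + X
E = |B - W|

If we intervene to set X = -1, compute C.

-3

Under do(X=-1), the mechanism X = -2·C - 5 is discarded; X is fixed at -1.
C is not downstream of the intervention, so its value is determined by the original equations.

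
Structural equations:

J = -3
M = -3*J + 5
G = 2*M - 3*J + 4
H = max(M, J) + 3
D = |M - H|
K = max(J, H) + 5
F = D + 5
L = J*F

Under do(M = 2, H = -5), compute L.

-36

Setting M = 2, H = -5 by intervention discards those variables' equations.
D = |M - H|  [with M=2, H=-5]  = 7
F = D + 5  [with D=7]  = 12
L = J*F  [with J=-3, F=12]  = -36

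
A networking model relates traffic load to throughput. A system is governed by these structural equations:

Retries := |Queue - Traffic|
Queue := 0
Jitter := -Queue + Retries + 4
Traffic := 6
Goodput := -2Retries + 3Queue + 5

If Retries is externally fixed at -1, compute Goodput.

do(Retries=-1) replaces the equation Retries := |Queue - Traffic| with the constant Retries = -1.
Goodput = -2Retries + 3Queue + 5  [with Retries=-1, Queue=0]  = 7

7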